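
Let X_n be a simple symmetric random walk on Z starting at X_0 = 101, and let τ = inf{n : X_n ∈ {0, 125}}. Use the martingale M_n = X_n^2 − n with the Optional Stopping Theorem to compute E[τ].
E[τ] = 2424

M_n = X_n^2 − n is a martingale (since E[X_{n+1}^2 | F_n] = X_n^2 + 1). By OST (τ has finite mean in a bounded region), E[M_τ] = E[M_0] = X_0^2 − 0 = 101^2 = 10201. Also E[M_τ] = E[X_τ^2] − E[τ]. The walk exits at 0 or 125, with P(hit 125 first) = 101/125, so E[X_τ^2] = 125^2 · 101/125 + 0 = 12625. Thus E[τ] = E[X_τ^2] − E[M_τ] = 12625 − 10201 = 2424 = 101(125 − 101) = 2424.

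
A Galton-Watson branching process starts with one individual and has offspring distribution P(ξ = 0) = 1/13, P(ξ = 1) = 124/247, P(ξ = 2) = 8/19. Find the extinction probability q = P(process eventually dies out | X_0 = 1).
q = 19/104

The pgf is f(s) = 1/13 + 124/247·s + 8/19·s². The extinction probability q is the smallest fixed point of f in [0, 1]. Setting s = f(s):
  8/19·s² + (124/247 − 1)·s + 1/13 = 0
  8/19·s² − (1/13 + 8/19)·s + 1/13 = 0
which factors as (s − 1)·(8/19·s − 1/13) = 0, giving roots s = 1 and s = (1/13)/(8/19) = 19/104.
Mean offspring μ = 124/247 + 2·8/19 = 332/247 > 1 (supercritical), so q < 1. The extinction probability is the smaller root: q = (1/13)/(8/19) = 19/104.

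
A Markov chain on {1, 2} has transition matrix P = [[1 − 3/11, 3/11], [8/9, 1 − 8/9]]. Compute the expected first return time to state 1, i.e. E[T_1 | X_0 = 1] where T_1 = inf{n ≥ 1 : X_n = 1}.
E[T_1 | X_0 = 1] = 1/π_1 = 115/88

For an irreducible recurrent Markov chain with stationary distribution π, E[T_i | X_0 = i] = 1/π_i (Kac's formula). Here π_1 = (8/9)/(3/11 + 8/9) = (8/9)/(115/99) = 88/115, so E[T_1 | X_0 = 1] = 1/π_1 = (3/11 + 8/9)/(8/9) = (115/99)/(8/9) = 115/88.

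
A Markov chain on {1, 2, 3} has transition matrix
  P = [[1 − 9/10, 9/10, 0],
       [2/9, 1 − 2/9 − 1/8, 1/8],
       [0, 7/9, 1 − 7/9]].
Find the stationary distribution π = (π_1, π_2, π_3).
π = (224/1277, 4536/6385, 729/6385)

This is a birth-death chain on three states, which satisfies detailed balance: π_1 · P_{12} = π_2 · P_{21} and π_2 · P_{23} = π_3 · P_{32}.
From π_1 · 9/10 = π_2 · 2/9: π_2/π_1 = (9/10)/(2/9) = 81/20.
From π_2 · 1/8 = π_3 · 7/9: π_3/π_2 = (1/8)/(7/9) = 9/56.
Take π_1 proportional to 1; then unnormalized π = (1, 81/20, 729/1120). Normalize by dividing by the sum 1277/224:
  π = (224/1277, 4536/6385, 729/6385).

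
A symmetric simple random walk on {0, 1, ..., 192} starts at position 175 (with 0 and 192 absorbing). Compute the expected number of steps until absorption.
E[τ | X_0 = 175] = 2975

Let v_k = E[τ | X_0 = k]. Boundary: v_0 = v_192 = 0. Recurrence: v_k = 1 + (v_{k-1} + v_{k+1})/2 for 1 ≤ k ≤ 191. The particular solution to v_k − (v_{k-1} + v_{k+1})/2 = 1 is v_k = −k^2. Adding homogeneous solution A + B k and matching boundaries gives v_k = k (192 − k). Substituting k = 175: v_175 = 175 · 17 = 2975.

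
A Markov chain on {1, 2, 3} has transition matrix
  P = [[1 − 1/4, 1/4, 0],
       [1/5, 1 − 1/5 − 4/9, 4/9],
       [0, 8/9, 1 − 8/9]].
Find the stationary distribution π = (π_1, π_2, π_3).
π = (8/23, 10/23, 5/23)

This is a birth-death chain on three states, which satisfies detailed balance: π_1 · P_{12} = π_2 · P_{21} and π_2 · P_{23} = π_3 · P_{32}.
From π_1 · 1/4 = π_2 · 1/5: π_2/π_1 = (1/4)/(1/5) = 5/4.
From π_2 · 4/9 = π_3 · 8/9: π_3/π_2 = (4/9)/(8/9) = 1/2.
Take π_1 proportional to 1; then unnormalized π = (1, 5/4, 5/8). Normalize by dividing by the sum 23/8:
  π = (8/23, 10/23, 5/23).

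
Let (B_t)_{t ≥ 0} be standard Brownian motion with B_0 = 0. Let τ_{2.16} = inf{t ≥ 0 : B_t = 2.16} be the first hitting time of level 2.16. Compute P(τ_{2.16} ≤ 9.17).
P(τ_{2.16} ≤ 9.17) = 2(1 − Φ(2.16/√9.17)) = 2(1 − Φ(0.7133)) ≈ 0.4757

By the reflection principle for standard BM, P(τ_b ≤ t) = 2 · P(B_t ≥ b). Since B_t ~ N(0, t), P(B_t ≥ 2.16) = 1 − Φ(2.16/√t) = 1 − Φ(2.16/√9.17) = 1 − Φ(0.7133) ≈ 0.23783. Doubling: P(τ_{2.16} ≤ 9.17) ≈ 2 · 0.23783 = 0.47566 ≈ 0.4757.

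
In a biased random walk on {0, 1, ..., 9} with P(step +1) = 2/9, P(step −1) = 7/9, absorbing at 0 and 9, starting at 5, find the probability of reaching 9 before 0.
P(hit 9 before 0) = (1 − (7/2)^5) / (1 − (7/2)^9) = 53680/8070619

Let u_k denote P(reach 9 before 0 | start at k). Boundary: u_0 = 0, u_9 = 1. Recurrence: u_k = 2/9·u_{k+1} + 7/9·u_{k-1} for 1 ≤ k ≤ 8. Try u_k = A + B·r^k with r = q/p = (7/9)/(2/9) = 7/2. Substitution satisfies the recurrence; boundary conditions give:
  u_k = (1 − r^k) / (1 − r^N) = (1 − (7/2)^5) / (1 − (7/2)^9) = 53680/8070619.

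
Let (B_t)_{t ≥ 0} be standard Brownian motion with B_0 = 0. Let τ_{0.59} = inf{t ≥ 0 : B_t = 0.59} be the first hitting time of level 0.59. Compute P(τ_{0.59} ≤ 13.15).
P(τ_{0.59} ≤ 13.15) = 2(1 − Φ(0.59/√13.15)) = 2(1 − Φ(0.1627)) ≈ 0.8708

By the reflection principle for standard BM, P(τ_b ≤ t) = 2 · P(B_t ≥ b). Since B_t ~ N(0, t), P(B_t ≥ 0.59) = 1 − Φ(0.59/√t) = 1 − Φ(0.59/√13.15) = 1 − Φ(0.1627) ≈ 0.43538. Doubling: P(τ_{0.59} ≤ 13.15) ≈ 2 · 0.43538 = 0.87076 ≈ 0.8708.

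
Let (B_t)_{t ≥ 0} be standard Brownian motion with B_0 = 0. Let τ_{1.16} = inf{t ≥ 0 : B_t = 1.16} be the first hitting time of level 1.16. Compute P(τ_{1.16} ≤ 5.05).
P(τ_{1.16} ≤ 5.05) = 2(1 − Φ(1.16/√5.05)) = 2(1 − Φ(0.5162)) ≈ 0.6057

By the reflection principle for standard BM, P(τ_b ≤ t) = 2 · P(B_t ≥ b). Since B_t ~ N(0, t), P(B_t ≥ 1.16) = 1 − Φ(1.16/√t) = 1 − Φ(1.16/√5.05) = 1 − Φ(0.5162) ≈ 0.30286. Doubling: P(τ_{1.16} ≤ 5.05) ≈ 2 · 0.30286 = 0.60572 ≈ 0.6057.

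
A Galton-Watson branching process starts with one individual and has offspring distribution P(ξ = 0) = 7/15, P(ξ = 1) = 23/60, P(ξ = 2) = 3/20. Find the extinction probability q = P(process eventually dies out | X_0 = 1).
q = 1

Mean offspring μ = 0·7/15 + 1·23/60 + 2·3/20 = 41/60 ≤ 1. For μ ≤ 1 with offspring not concentrated at 1, the Galton-Watson process goes extinct almost surely, so q = 1.
(Algebraic check: The pgf is f(s) = 7/15 + 23/60·s + 3/20·s². The extinction probability q is the smallest fixed point of f in [0, 1]. Setting s = f(s):
  3/20·s² + (23/60 − 1)·s + 7/15 = 0
  3/20·s² − (7/15 + 3/20)·s + 7/15 = 0
which factors as (s − 1)·(3/20·s − 7/15) = 0, giving roots s = 1 and s = (7/15)/(3/20) = 28/9. Since 28/9 ≥ 1, the smallest root in [0, 1] is s = 1.)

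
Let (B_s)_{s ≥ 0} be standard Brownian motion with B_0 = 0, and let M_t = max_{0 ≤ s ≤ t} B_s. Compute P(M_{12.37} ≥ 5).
P(M_{12.37} ≥ 5) = 2·P(B_{12.37} ≥ 5) = 2(1 − Φ(5/√12.37)) ≈ 0.1551

By the reflection principle for Brownian motion, P(M_t ≥ a) = 2 · P(B_t ≥ a) for a ≥ 0. Since B_t ~ N(0, t), P(B_t ≥ 5) = 1 − Φ(5/√t) = 1 − Φ(5/√12.37) = 1 − Φ(1.4216). So
  P(M_{12.37} ≥ 5) = 2(1 − Φ(1.4216)) ≈ 0.1551.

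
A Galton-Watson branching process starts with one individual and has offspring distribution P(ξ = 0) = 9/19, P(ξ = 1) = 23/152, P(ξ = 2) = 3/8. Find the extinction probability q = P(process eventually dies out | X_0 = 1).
q = 1

Mean offspring μ = 0·9/19 + 1·23/152 + 2·3/8 = 137/152 ≤ 1. For μ ≤ 1 with offspring not concentrated at 1, the Galton-Watson process goes extinct almost surely, so q = 1.
(Algebraic check: The pgf is f(s) = 9/19 + 23/152·s + 3/8·s². The extinction probability q is the smallest fixed point of f in [0, 1]. Setting s = f(s):
  3/8·s² + (23/152 − 1)·s + 9/19 = 0
  3/8·s² − (9/19 + 3/8)·s + 9/19 = 0
which factors as (s − 1)·(3/8·s − 9/19) = 0, giving roots s = 1 and s = (9/19)/(3/8) = 24/19. Since 24/19 ≥ 1, the smallest root in [0, 1] is s = 1.)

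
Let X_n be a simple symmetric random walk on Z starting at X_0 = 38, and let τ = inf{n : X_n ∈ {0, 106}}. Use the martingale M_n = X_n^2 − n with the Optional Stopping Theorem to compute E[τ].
E[τ] = 2584

M_n = X_n^2 − n is a martingale (since E[X_{n+1}^2 | F_n] = X_n^2 + 1). By OST (τ has finite mean in a bounded region), E[M_τ] = E[M_0] = X_0^2 − 0 = 38^2 = 1444. Also E[M_τ] = E[X_τ^2] − E[τ]. The walk exits at 0 or 106, with P(hit 106 first) = 38/106, so E[X_τ^2] = 106^2 · 38/106 + 0 = 4028. Thus E[τ] = E[X_τ^2] − E[M_τ] = 4028 − 1444 = 2584 = 38(106 − 38) = 2584.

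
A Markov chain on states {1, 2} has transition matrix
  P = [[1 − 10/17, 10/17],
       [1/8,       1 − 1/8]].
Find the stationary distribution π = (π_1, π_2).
π_1 = 17/97, π_2 = 80/97

Solve πP = π with π_1 + π_2 = 1. From πP = π: π_1 · (1 − 10/17) + π_2 · 1/8 = π_1 ⇒ π_2 · 1/8 = π_1 · 10/17 ⇒ π_2/π_1 = (10/17)/(1/8) = 80/17. Together with π_1 + π_2 = 1:
  π_1 = (1/8)/(10/17 + 1/8) = (1/8)/(97/136) = 17/97,
  π_2 = (10/17)/(10/17 + 1/8) = (10/17)/(97/136) = 80/97.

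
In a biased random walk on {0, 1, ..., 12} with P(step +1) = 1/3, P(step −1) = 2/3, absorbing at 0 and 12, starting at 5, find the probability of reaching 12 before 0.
P(hit 12 before 0) = (1 − (2)^5) / (1 − (2)^12) = 31/4095

Let u_k denote P(reach 12 before 0 | start at k). Boundary: u_0 = 0, u_12 = 1. Recurrence: u_k = 1/3·u_{k+1} + 2/3·u_{k-1} for 1 ≤ k ≤ 11. Try u_k = A + B·r^k with r = q/p = (2/3)/(1/3) = 2. Substitution satisfies the recurrence; boundary conditions give:
  u_k = (1 − r^k) / (1 − r^N) = (1 − (2)^5) / (1 − (2)^12) = 31/4095.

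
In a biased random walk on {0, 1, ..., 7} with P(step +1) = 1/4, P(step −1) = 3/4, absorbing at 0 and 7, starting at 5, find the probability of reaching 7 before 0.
P(hit 7 before 0) = (1 − (3)^5) / (1 − (3)^7) = 121/1093

Let u_k denote P(reach 7 before 0 | start at k). Boundary: u_0 = 0, u_7 = 1. Recurrence: u_k = 1/4·u_{k+1} + 3/4·u_{k-1} for 1 ≤ k ≤ 6. Try u_k = A + B·r^k with r = q/p = (3/4)/(1/4) = 3. Substitution satisfies the recurrence; boundary conditions give:
  u_k = (1 − r^k) / (1 − r^N) = (1 − (3)^5) / (1 − (3)^7) = 121/1093.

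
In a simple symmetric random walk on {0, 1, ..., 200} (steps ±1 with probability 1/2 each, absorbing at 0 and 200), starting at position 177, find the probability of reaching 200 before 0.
P(hit 200 before 0) = 177/200

Let u_k = P(hit 200 before 0 | start at k). Then u_0 = 0, u_200 = 1, and u_k = u_{k-1}/2 + u_{k+1}/2 for 1 ≤ k ≤ 199. This harmonic recurrence is solved by u_k = k/200, giving u_177 = 177/200.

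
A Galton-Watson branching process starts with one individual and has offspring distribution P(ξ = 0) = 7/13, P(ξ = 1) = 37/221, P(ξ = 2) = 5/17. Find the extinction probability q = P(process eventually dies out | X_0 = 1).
q = 1

Mean offspring μ = 0·7/13 + 1·37/221 + 2·5/17 = 167/221 ≤ 1. For μ ≤ 1 with offspring not concentrated at 1, the Galton-Watson process goes extinct almost surely, so q = 1.
(Algebraic check: The pgf is f(s) = 7/13 + 37/221·s + 5/17·s². The extinction probability q is the smallest fixed point of f in [0, 1]. Setting s = f(s):
  5/17·s² + (37/221 − 1)·s + 7/13 = 0
  5/17·s² − (7/13 + 5/17)·s + 7/13 = 0
which factors as (s − 1)·(5/17·s − 7/13) = 0, giving roots s = 1 and s = (7/13)/(5/17) = 119/65. Since 119/65 ≥ 1, the smallest root in [0, 1] is s = 1.)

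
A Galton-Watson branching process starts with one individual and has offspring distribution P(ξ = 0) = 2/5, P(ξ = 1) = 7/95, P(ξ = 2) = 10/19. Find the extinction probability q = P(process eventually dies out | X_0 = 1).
q = 19/25

The pgf is f(s) = 2/5 + 7/95·s + 10/19·s². The extinction probability q is the smallest fixed point of f in [0, 1]. Setting s = f(s):
  10/19·s² + (7/95 − 1)·s + 2/5 = 0
  10/19·s² − (2/5 + 10/19)·s + 2/5 = 0
which factors as (s − 1)·(10/19·s − 2/5) = 0, giving roots s = 1 and s = (2/5)/(10/19) = 19/25.
Mean offspring μ = 7/95 + 2·10/19 = 107/95 > 1 (supercritical), so q < 1. The extinction probability is the smaller root: q = (2/5)/(10/19) = 19/25.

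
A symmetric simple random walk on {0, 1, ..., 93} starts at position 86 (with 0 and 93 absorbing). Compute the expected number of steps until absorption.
E[τ | X_0 = 86] = 602

Let v_k = E[τ | X_0 = k]. Boundary: v_0 = v_93 = 0. Recurrence: v_k = 1 + (v_{k-1} + v_{k+1})/2 for 1 ≤ k ≤ 92. The particular solution to v_k − (v_{k-1} + v_{k+1})/2 = 1 is v_k = −k^2. Adding homogeneous solution A + B k and matching boundaries gives v_k = k (93 − k). Substituting k = 86: v_86 = 86 · 7 = 602.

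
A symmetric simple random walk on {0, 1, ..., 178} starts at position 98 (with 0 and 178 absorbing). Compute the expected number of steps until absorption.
E[τ | X_0 = 98] = 7840

Let v_k = E[τ | X_0 = k]. Boundary: v_0 = v_178 = 0. Recurrence: v_k = 1 + (v_{k-1} + v_{k+1})/2 for 1 ≤ k ≤ 177. The particular solution to v_k − (v_{k-1} + v_{k+1})/2 = 1 is v_k = −k^2. Adding homogeneous solution A + B k and matching boundaries gives v_k = k (178 − k). Substituting k = 98: v_98 = 98 · 80 = 7840.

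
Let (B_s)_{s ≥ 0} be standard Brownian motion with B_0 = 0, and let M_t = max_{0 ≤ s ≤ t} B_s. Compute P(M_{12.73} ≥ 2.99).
P(M_{12.73} ≥ 2.99) = 2·P(B_{12.73} ≥ 2.99) = 2(1 − Φ(2.99/√12.73)) ≈ 0.4020

By the reflection principle for Brownian motion, P(M_t ≥ a) = 2 · P(B_t ≥ a) for a ≥ 0. Since B_t ~ N(0, t), P(B_t ≥ 2.99) = 1 − Φ(2.99/√t) = 1 − Φ(2.99/√12.73) = 1 − Φ(0.8380). So
  P(M_{12.73} ≥ 2.99) = 2(1 − Φ(0.8380)) ≈ 0.4020.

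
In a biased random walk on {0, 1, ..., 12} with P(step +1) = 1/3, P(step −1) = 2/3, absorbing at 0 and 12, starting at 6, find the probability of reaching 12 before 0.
P(hit 12 before 0) = (1 − (2)^6) / (1 − (2)^12) = 1/65

Let u_k denote P(reach 12 before 0 | start at k). Boundary: u_0 = 0, u_12 = 1. Recurrence: u_k = 1/3·u_{k+1} + 2/3·u_{k-1} for 1 ≤ k ≤ 11. Try u_k = A + B·r^k with r = q/p = (2/3)/(1/3) = 2. Substitution satisfies the recurrence; boundary conditions give:
  u_k = (1 − r^k) / (1 − r^N) = (1 − (2)^6) / (1 − (2)^12) = 1/65.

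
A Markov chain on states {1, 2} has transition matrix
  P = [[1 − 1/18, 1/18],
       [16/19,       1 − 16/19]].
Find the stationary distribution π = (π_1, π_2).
π_1 = 288/307, π_2 = 19/307

Solve πP = π with π_1 + π_2 = 1. From πP = π: π_1 · (1 − 1/18) + π_2 · 16/19 = π_1 ⇒ π_2 · 16/19 = π_1 · 1/18 ⇒ π_2/π_1 = (1/18)/(16/19) = 19/288. Together with π_1 + π_2 = 1:
  π_1 = (16/19)/(1/18 + 16/19) = (16/19)/(307/342) = 288/307,
  π_2 = (1/18)/(1/18 + 16/19) = (1/18)/(307/342) = 19/307.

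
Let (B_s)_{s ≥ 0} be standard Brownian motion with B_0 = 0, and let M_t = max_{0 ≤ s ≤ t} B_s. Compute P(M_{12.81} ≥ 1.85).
P(M_{12.81} ≥ 1.85) = 2·P(B_{12.81} ≥ 1.85) = 2(1 − Φ(1.85/√12.81)) ≈ 0.6052

By the reflection principle for Brownian motion, P(M_t ≥ a) = 2 · P(B_t ≥ a) for a ≥ 0. Since B_t ~ N(0, t), P(B_t ≥ 1.85) = 1 − Φ(1.85/√t) = 1 − Φ(1.85/√12.81) = 1 − Φ(0.5169). So
  P(M_{12.81} ≥ 1.85) = 2(1 − Φ(0.5169)) ≈ 0.6052.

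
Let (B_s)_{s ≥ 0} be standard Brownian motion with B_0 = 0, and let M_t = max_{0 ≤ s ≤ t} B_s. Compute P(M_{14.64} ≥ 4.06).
P(M_{14.64} ≥ 4.06) = 2·P(B_{14.64} ≥ 4.06) = 2(1 − Φ(4.06/√14.64)) ≈ 0.2886

By the reflection principle for Brownian motion, P(M_t ≥ a) = 2 · P(B_t ≥ a) for a ≥ 0. Since B_t ~ N(0, t), P(B_t ≥ 4.06) = 1 − Φ(4.06/√t) = 1 − Φ(4.06/√14.64) = 1 − Φ(1.0611). So
  P(M_{14.64} ≥ 4.06) = 2(1 − Φ(1.0611)) ≈ 0.2886.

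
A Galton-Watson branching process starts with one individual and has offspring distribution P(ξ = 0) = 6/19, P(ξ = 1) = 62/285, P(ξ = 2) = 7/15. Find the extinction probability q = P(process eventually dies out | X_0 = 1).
q = 90/133

The pgf is f(s) = 6/19 + 62/285·s + 7/15·s². The extinction probability q is the smallest fixed point of f in [0, 1]. Setting s = f(s):
  7/15·s² + (62/285 − 1)·s + 6/19 = 0
  7/15·s² − (6/19 + 7/15)·s + 6/19 = 0
which factors as (s − 1)·(7/15·s − 6/19) = 0, giving roots s = 1 and s = (6/19)/(7/15) = 90/133.
Mean offspring μ = 62/285 + 2·7/15 = 328/285 > 1 (supercritical), so q < 1. The extinction probability is the smaller root: q = (6/19)/(7/15) = 90/133.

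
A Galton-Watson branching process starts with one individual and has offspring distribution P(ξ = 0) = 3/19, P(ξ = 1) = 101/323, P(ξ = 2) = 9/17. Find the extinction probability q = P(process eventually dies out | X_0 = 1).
q = 17/57

The pgf is f(s) = 3/19 + 101/323·s + 9/17·s². The extinction probability q is the smallest fixed point of f in [0, 1]. Setting s = f(s):
  9/17·s² + (101/323 − 1)·s + 3/19 = 0
  9/17·s² − (3/19 + 9/17)·s + 3/19 = 0
which factors as (s − 1)·(9/17·s − 3/19) = 0, giving roots s = 1 and s = (3/19)/(9/17) = 17/57.
Mean offspring μ = 101/323 + 2·9/17 = 443/323 > 1 (supercritical), so q < 1. The extinction probability is the smaller root: q = (3/19)/(9/17) = 17/57.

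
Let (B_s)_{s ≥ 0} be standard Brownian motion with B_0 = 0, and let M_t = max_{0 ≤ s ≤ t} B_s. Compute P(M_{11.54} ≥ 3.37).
P(M_{11.54} ≥ 3.37) = 2·P(B_{11.54} ≥ 3.37) = 2(1 − Φ(3.37/√11.54)) ≈ 0.3212

By the reflection principle for Brownian motion, P(M_t ≥ a) = 2 · P(B_t ≥ a) for a ≥ 0. Since B_t ~ N(0, t), P(B_t ≥ 3.37) = 1 − Φ(3.37/√t) = 1 − Φ(3.37/√11.54) = 1 − Φ(0.9920). So
  P(M_{11.54} ≥ 3.37) = 2(1 − Φ(0.9920)) ≈ 0.3212.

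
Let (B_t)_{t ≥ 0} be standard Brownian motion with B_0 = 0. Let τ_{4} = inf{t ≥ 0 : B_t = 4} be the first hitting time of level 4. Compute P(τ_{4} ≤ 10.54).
P(τ_{4} ≤ 10.54) = 2(1 − Φ(4/√10.54)) = 2(1 − Φ(1.2321)) ≈ 0.2179

By the reflection principle for standard BM, P(τ_b ≤ t) = 2 · P(B_t ≥ b). Since B_t ~ N(0, t), P(B_t ≥ 4) = 1 − Φ(4/√t) = 1 − Φ(4/√10.54) = 1 − Φ(1.2321) ≈ 0.10896. Doubling: P(τ_{4} ≤ 10.54) ≈ 2 · 0.10896 = 0.21792 ≈ 0.2179.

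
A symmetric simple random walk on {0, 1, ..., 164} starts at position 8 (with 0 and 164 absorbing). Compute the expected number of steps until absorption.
E[τ | X_0 = 8] = 1248

Let v_k = E[τ | X_0 = k]. Boundary: v_0 = v_164 = 0. Recurrence: v_k = 1 + (v_{k-1} + v_{k+1})/2 for 1 ≤ k ≤ 163. The particular solution to v_k − (v_{k-1} + v_{k+1})/2 = 1 is v_k = −k^2. Adding homogeneous solution A + B k and matching boundaries gives v_k = k (164 − k). Substituting k = 8: v_8 = 8 · 156 = 1248.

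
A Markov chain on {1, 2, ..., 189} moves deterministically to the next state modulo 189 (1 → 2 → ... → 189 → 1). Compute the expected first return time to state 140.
E[T_140 | X_0 = 140] = 189

The chain cycles deterministically, so starting at state 140 it returns in exactly 189 steps. Equivalently, the stationary distribution is uniform π_j = 1/189 for every state j, so by Kac's formula E[T_140] = 1/π_140 = 189.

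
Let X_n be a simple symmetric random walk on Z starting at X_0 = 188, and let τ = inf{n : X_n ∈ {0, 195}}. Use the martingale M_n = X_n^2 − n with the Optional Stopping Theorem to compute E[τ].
E[τ] = 1316

M_n = X_n^2 − n is a martingale (since E[X_{n+1}^2 | F_n] = X_n^2 + 1). By OST (τ has finite mean in a bounded region), E[M_τ] = E[M_0] = X_0^2 − 0 = 188^2 = 35344. Also E[M_τ] = E[X_τ^2] − E[τ]. The walk exits at 0 or 195, with P(hit 195 first) = 188/195, so E[X_τ^2] = 195^2 · 188/195 + 0 = 36660. Thus E[τ] = E[X_τ^2] − E[M_τ] = 36660 − 35344 = 1316 = 188(195 − 188) = 1316.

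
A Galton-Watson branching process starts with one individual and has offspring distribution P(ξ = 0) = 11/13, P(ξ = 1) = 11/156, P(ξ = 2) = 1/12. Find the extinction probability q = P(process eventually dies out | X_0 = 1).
q = 1

Mean offspring μ = 0·11/13 + 1·11/156 + 2·1/12 = 37/156 ≤ 1. For μ ≤ 1 with offspring not concentrated at 1, the Galton-Watson process goes extinct almost surely, so q = 1.
(Algebraic check: The pgf is f(s) = 11/13 + 11/156·s + 1/12·s². The extinction probability q is the smallest fixed point of f in [0, 1]. Setting s = f(s):
  1/12·s² + (11/156 − 1)·s + 11/13 = 0
  1/12·s² − (11/13 + 1/12)·s + 11/13 = 0
which factors as (s − 1)·(1/12·s − 11/13) = 0, giving roots s = 1 and s = (11/13)/(1/12) = 132/13. Since 132/13 ≥ 1, the smallest root in [0, 1] is s = 1.)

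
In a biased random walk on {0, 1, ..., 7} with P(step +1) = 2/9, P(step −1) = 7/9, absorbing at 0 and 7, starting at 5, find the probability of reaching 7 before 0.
P(hit 7 before 0) = (1 − (7/2)^5) / (1 − (7/2)^7) = 13420/164683

Let u_k denote P(reach 7 before 0 | start at k). Boundary: u_0 = 0, u_7 = 1. Recurrence: u_k = 2/9·u_{k+1} + 7/9·u_{k-1} for 1 ≤ k ≤ 6. Try u_k = A + B·r^k with r = q/p = (7/9)/(2/9) = 7/2. Substitution satisfies the recurrence; boundary conditions give:
  u_k = (1 − r^k) / (1 − r^N) = (1 − (7/2)^5) / (1 − (7/2)^7) = 13420/164683.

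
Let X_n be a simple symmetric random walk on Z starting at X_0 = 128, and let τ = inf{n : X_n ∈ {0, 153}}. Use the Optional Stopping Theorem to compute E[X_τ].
E[X_τ] = 128

X_n is a martingale and τ is a bounded-mean stopping time (indeed τ is finite a.s. with bounded expectation since the walk is in a bounded region). By the OST, E[X_τ] = E[X_0] = 128. Equivalently: E[X_τ] = 153 · P(hit 153 first) + 0 · P(hit 0 first) = 153 · (128/153) = 128.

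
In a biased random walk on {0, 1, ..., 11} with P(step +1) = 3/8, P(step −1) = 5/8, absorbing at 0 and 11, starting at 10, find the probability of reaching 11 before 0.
P(hit 11 before 0) = (1 − (5/3)^10) / (1 − (5/3)^11) = 14559864/24325489

Let u_k denote P(reach 11 before 0 | start at k). Boundary: u_0 = 0, u_11 = 1. Recurrence: u_k = 3/8·u_{k+1} + 5/8·u_{k-1} for 1 ≤ k ≤ 10. Try u_k = A + B·r^k with r = q/p = (5/8)/(3/8) = 5/3. Substitution satisfies the recurrence; boundary conditions give:
  u_k = (1 − r^k) / (1 − r^N) = (1 − (5/3)^10) / (1 − (5/3)^11) = 14559864/24325489.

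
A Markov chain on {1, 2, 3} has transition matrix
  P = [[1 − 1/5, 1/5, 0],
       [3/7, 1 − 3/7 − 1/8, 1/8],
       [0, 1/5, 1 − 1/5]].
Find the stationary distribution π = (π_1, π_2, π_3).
π = (120/211, 56/211, 35/211)

This is a birth-death chain on three states, which satisfies detailed balance: π_1 · P_{12} = π_2 · P_{21} and π_2 · P_{23} = π_3 · P_{32}.
From π_1 · 1/5 = π_2 · 3/7: π_2/π_1 = (1/5)/(3/7) = 7/15.
From π_2 · 1/8 = π_3 · 1/5: π_3/π_2 = (1/8)/(1/5) = 5/8.
Take π_1 proportional to 1; then unnormalized π = (1, 7/15, 7/24). Normalize by dividing by the sum 211/120:
  π = (120/211, 56/211, 35/211).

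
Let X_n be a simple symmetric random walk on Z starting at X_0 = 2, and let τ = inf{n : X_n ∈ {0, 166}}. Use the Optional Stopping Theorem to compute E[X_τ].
E[X_τ] = 2

X_n is a martingale and τ is a bounded-mean stopping time (indeed τ is finite a.s. with bounded expectation since the walk is in a bounded region). By the OST, E[X_τ] = E[X_0] = 2. Equivalently: E[X_τ] = 166 · P(hit 166 first) + 0 · P(hit 0 first) = 166 · (2/166) = 2.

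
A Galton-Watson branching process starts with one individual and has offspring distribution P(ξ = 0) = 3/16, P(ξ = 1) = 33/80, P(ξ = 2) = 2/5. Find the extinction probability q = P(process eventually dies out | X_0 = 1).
q = 15/32

The pgf is f(s) = 3/16 + 33/80·s + 2/5·s². The extinction probability q is the smallest fixed point of f in [0, 1]. Setting s = f(s):
  2/5·s² + (33/80 − 1)·s + 3/16 = 0
  2/5·s² − (3/16 + 2/5)·s + 3/16 = 0
which factors as (s − 1)·(2/5·s − 3/16) = 0, giving roots s = 1 and s = (3/16)/(2/5) = 15/32.
Mean offspring μ = 33/80 + 2·2/5 = 97/80 > 1 (supercritical), so q < 1. The extinction probability is the smaller root: q = (3/16)/(2/5) = 15/32.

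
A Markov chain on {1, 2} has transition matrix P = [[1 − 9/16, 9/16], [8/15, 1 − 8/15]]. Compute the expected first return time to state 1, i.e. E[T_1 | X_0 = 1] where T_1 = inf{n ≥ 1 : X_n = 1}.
E[T_1 | X_0 = 1] = 1/π_1 = 263/128

For an irreducible recurrent Markov chain with stationary distribution π, E[T_i | X_0 = i] = 1/π_i (Kac's formula). Here π_1 = (8/15)/(9/16 + 8/15) = (8/15)/(263/240) = 128/263, so E[T_1 | X_0 = 1] = 1/π_1 = (9/16 + 8/15)/(8/15) = (263/240)/(8/15) = 263/128.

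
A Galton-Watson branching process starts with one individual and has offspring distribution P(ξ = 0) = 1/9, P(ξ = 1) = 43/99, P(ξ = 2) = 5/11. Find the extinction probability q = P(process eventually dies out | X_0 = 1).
q = 11/45

The pgf is f(s) = 1/9 + 43/99·s + 5/11·s². The extinction probability q is the smallest fixed point of f in [0, 1]. Setting s = f(s):
  5/11·s² + (43/99 − 1)·s + 1/9 = 0
  5/11·s² − (1/9 + 5/11)·s + 1/9 = 0
which factors as (s − 1)·(5/11·s − 1/9) = 0, giving roots s = 1 and s = (1/9)/(5/11) = 11/45.
Mean offspring μ = 43/99 + 2·5/11 = 133/99 > 1 (supercritical), so q < 1. The extinction probability is the smaller root: q = (1/9)/(5/11) = 11/45.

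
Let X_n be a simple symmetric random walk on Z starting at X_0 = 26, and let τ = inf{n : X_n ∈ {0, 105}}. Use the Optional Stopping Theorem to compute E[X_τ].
E[X_τ] = 26

X_n is a martingale and τ is a bounded-mean stopping time (indeed τ is finite a.s. with bounded expectation since the walk is in a bounded region). By the OST, E[X_τ] = E[X_0] = 26. Equivalently: E[X_τ] = 105 · P(hit 105 first) + 0 · P(hit 0 first) = 105 · (26/105) = 26.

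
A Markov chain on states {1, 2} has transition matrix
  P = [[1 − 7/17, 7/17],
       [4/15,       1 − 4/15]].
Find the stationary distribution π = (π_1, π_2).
π_1 = 68/173, π_2 = 105/173

Solve πP = π with π_1 + π_2 = 1. From πP = π: π_1 · (1 − 7/17) + π_2 · 4/15 = π_1 ⇒ π_2 · 4/15 = π_1 · 7/17 ⇒ π_2/π_1 = (7/17)/(4/15) = 105/68. Together with π_1 + π_2 = 1:
  π_1 = (4/15)/(7/17 + 4/15) = (4/15)/(173/255) = 68/173,
  π_2 = (7/17)/(7/17 + 4/15) = (7/17)/(173/255) = 105/173.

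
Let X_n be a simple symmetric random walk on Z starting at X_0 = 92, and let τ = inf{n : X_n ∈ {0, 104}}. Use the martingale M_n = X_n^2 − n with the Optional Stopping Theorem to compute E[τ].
E[τ] = 1104

M_n = X_n^2 − n is a martingale (since E[X_{n+1}^2 | F_n] = X_n^2 + 1). By OST (τ has finite mean in a bounded region), E[M_τ] = E[M_0] = X_0^2 − 0 = 92^2 = 8464. Also E[M_τ] = E[X_τ^2] − E[τ]. The walk exits at 0 or 104, with P(hit 104 first) = 92/104, so E[X_τ^2] = 104^2 · 92/104 + 0 = 9568. Thus E[τ] = E[X_τ^2] − E[M_τ] = 9568 − 8464 = 1104 = 92(104 − 92) = 1104.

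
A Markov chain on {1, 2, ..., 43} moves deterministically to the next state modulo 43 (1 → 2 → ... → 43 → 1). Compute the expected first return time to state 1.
E[T_1 | X_0 = 1] = 43

The chain cycles deterministically, so starting at state 1 it returns in exactly 43 steps. Equivalently, the stationary distribution is uniform π_j = 1/43 for every state j, so by Kac's formula E[T_1] = 1/π_1 = 43.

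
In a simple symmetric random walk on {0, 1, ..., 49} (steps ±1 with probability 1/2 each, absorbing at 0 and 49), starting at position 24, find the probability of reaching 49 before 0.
P(hit 49 before 0) = 24/49

Let u_k = P(hit 49 before 0 | start at k). Then u_0 = 0, u_49 = 1, and u_k = u_{k-1}/2 + u_{k+1}/2 for 1 ≤ k ≤ 48. This harmonic recurrence is solved by u_k = k/49, giving u_24 = 24/49.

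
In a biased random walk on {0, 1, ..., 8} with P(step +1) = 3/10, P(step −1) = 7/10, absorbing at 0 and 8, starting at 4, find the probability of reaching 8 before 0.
P(hit 8 before 0) = (1 − (7/3)^4) / (1 − (7/3)^8) = 81/2482

Let u_k denote P(reach 8 before 0 | start at k). Boundary: u_0 = 0, u_8 = 1. Recurrence: u_k = 3/10·u_{k+1} + 7/10·u_{k-1} for 1 ≤ k ≤ 7. Try u_k = A + B·r^k with r = q/p = (7/10)/(3/10) = 7/3. Substitution satisfies the recurrence; boundary conditions give:
  u_k = (1 − r^k) / (1 − r^N) = (1 − (7/3)^4) / (1 − (7/3)^8) = 81/2482.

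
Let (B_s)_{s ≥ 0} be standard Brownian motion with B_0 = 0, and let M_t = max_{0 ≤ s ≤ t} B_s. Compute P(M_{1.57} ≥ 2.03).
P(M_{1.57} ≥ 2.03) = 2·P(B_{1.57} ≥ 2.03) = 2(1 − Φ(2.03/√1.57)) ≈ 0.1052

By the reflection principle for Brownian motion, P(M_t ≥ a) = 2 · P(B_t ≥ a) for a ≥ 0. Since B_t ~ N(0, t), P(B_t ≥ 2.03) = 1 − Φ(2.03/√t) = 1 − Φ(2.03/√1.57) = 1 − Φ(1.6201). So
  P(M_{1.57} ≥ 2.03) = 2(1 − Φ(1.6201)) ≈ 0.1052.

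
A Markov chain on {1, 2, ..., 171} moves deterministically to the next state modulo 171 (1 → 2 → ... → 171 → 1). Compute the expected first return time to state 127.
E[T_127 | X_0 = 127] = 171

The chain cycles deterministically, so starting at state 127 it returns in exactly 171 steps. Equivalently, the stationary distribution is uniform π_j = 1/171 for every state j, so by Kac's formula E[T_127] = 1/π_127 = 171.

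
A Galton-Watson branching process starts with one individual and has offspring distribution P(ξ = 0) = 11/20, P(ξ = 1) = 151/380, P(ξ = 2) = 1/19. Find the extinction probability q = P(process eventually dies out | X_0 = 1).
q = 1

Mean offspring μ = 0·11/20 + 1·151/380 + 2·1/19 = 191/380 ≤ 1. For μ ≤ 1 with offspring not concentrated at 1, the Galton-Watson process goes extinct almost surely, so q = 1.
(Algebraic check: The pgf is f(s) = 11/20 + 151/380·s + 1/19·s². The extinction probability q is the smallest fixed point of f in [0, 1]. Setting s = f(s):
  1/19·s² + (151/380 − 1)·s + 11/20 = 0
  1/19·s² − (11/20 + 1/19)·s + 11/20 = 0
which factors as (s − 1)·(1/19·s − 11/20) = 0, giving roots s = 1 and s = (11/20)/(1/19) = 209/20. Since 209/20 ≥ 1, the smallest root in [0, 1] is s = 1.)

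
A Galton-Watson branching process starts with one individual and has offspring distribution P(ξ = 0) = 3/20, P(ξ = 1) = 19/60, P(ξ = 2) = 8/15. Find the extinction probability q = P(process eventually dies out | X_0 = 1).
q = 9/32

The pgf is f(s) = 3/20 + 19/60·s + 8/15·s². The extinction probability q is the smallest fixed point of f in [0, 1]. Setting s = f(s):
  8/15·s² + (19/60 − 1)·s + 3/20 = 0
  8/15·s² − (3/20 + 8/15)·s + 3/20 = 0
which factors as (s − 1)·(8/15·s − 3/20) = 0, giving roots s = 1 and s = (3/20)/(8/15) = 9/32.
Mean offspring μ = 19/60 + 2·8/15 = 83/60 > 1 (supercritical), so q < 1. The extinction probability is the smaller root: q = (3/20)/(8/15) = 9/32.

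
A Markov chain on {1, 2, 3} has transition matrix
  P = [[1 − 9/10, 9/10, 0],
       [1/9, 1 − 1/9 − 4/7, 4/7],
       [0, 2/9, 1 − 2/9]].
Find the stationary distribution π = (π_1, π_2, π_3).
π = (14/419, 567/2095, 1458/2095)

This is a birth-death chain on three states, which satisfies detailed balance: π_1 · P_{12} = π_2 · P_{21} and π_2 · P_{23} = π_3 · P_{32}.
From π_1 · 9/10 = π_2 · 1/9: π_2/π_1 = (9/10)/(1/9) = 81/10.
From π_2 · 4/7 = π_3 · 2/9: π_3/π_2 = (4/7)/(2/9) = 18/7.
Take π_1 proportional to 1; then unnormalized π = (1, 81/10, 729/35). Normalize by dividing by the sum 419/14:
  π = (14/419, 567/2095, 1458/2095).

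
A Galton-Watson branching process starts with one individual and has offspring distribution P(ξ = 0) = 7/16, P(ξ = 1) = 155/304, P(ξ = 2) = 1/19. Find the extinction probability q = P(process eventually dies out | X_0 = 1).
q = 1

Mean offspring μ = 0·7/16 + 1·155/304 + 2·1/19 = 187/304 ≤ 1. For μ ≤ 1 with offspring not concentrated at 1, the Galton-Watson process goes extinct almost surely, so q = 1.
(Algebraic check: The pgf is f(s) = 7/16 + 155/304·s + 1/19·s². The extinction probability q is the smallest fixed point of f in [0, 1]. Setting s = f(s):
  1/19·s² + (155/304 − 1)·s + 7/16 = 0
  1/19·s² − (7/16 + 1/19)·s + 7/16 = 0
which factors as (s − 1)·(1/19·s − 7/16) = 0, giving roots s = 1 and s = (7/16)/(1/19) = 133/16. Since 133/16 ≥ 1, the smallest root in [0, 1] is s = 1.)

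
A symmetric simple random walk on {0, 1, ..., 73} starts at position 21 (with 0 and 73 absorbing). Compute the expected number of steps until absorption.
E[τ | X_0 = 21] = 1092

Let v_k = E[τ | X_0 = k]. Boundary: v_0 = v_73 = 0. Recurrence: v_k = 1 + (v_{k-1} + v_{k+1})/2 for 1 ≤ k ≤ 72. The particular solution to v_k − (v_{k-1} + v_{k+1})/2 = 1 is v_k = −k^2. Adding homogeneous solution A + B k and matching boundaries gives v_k = k (73 − k). Substituting k = 21: v_21 = 21 · 52 = 1092.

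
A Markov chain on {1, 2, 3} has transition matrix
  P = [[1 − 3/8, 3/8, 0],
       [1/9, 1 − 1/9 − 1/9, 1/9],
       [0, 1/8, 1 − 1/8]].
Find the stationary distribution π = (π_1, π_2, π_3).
π = (8/59, 27/59, 24/59)

This is a birth-death chain on three states, which satisfies detailed balance: π_1 · P_{12} = π_2 · P_{21} and π_2 · P_{23} = π_3 · P_{32}.
From π_1 · 3/8 = π_2 · 1/9: π_2/π_1 = (3/8)/(1/9) = 27/8.
From π_2 · 1/9 = π_3 · 1/8: π_3/π_2 = (1/9)/(1/8) = 8/9.
Take π_1 proportional to 1; then unnormalized π = (1, 27/8, 3). Normalize by dividing by the sum 59/8:
  π = (8/59, 27/59, 24/59).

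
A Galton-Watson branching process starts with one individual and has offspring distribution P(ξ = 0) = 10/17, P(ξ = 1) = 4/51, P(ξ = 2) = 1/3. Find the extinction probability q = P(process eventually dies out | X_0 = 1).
q = 1

Mean offspring μ = 0·10/17 + 1·4/51 + 2·1/3 = 38/51 ≤ 1. For μ ≤ 1 with offspring not concentrated at 1, the Galton-Watson process goes extinct almost surely, so q = 1.
(Algebraic check: The pgf is f(s) = 10/17 + 4/51·s + 1/3·s². The extinction probability q is the smallest fixed point of f in [0, 1]. Setting s = f(s):
  1/3·s² + (4/51 − 1)·s + 10/17 = 0
  1/3·s² − (10/17 + 1/3)·s + 10/17 = 0
which factors as (s − 1)·(1/3·s − 10/17) = 0, giving roots s = 1 and s = (10/17)/(1/3) = 30/17. Since 30/17 ≥ 1, the smallest root in [0, 1] is s = 1.)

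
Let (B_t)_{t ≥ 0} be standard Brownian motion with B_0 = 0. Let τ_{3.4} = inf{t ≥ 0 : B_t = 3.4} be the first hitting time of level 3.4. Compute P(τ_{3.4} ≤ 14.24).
P(τ_{3.4} ≤ 14.24) = 2(1 − Φ(3.4/√14.24)) = 2(1 − Φ(0.9010)) ≈ 0.3676

By the reflection principle for standard BM, P(τ_b ≤ t) = 2 · P(B_t ≥ b). Since B_t ~ N(0, t), P(B_t ≥ 3.4) = 1 − Φ(3.4/√t) = 1 − Φ(3.4/√14.24) = 1 − Φ(0.9010) ≈ 0.18379. Doubling: P(τ_{3.4} ≤ 14.24) ≈ 2 · 0.18379 = 0.36758 ≈ 0.3676.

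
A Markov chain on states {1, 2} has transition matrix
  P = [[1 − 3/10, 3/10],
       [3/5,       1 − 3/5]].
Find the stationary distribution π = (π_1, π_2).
π_1 = 2/3, π_2 = 1/3

Solve πP = π with π_1 + π_2 = 1. From πP = π: π_1 · (1 − 3/10) + π_2 · 3/5 = π_1 ⇒ π_2 · 3/5 = π_1 · 3/10 ⇒ π_2/π_1 = (3/10)/(3/5) = 1/2. Together with π_1 + π_2 = 1:
  π_1 = (3/5)/(3/10 + 3/5) = (3/5)/(9/10) = 2/3,
  π_2 = (3/10)/(3/10 + 3/5) = (3/10)/(9/10) = 1/3.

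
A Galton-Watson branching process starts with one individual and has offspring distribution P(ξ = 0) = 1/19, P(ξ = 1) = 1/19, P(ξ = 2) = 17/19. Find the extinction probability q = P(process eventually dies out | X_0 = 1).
q = 1/17

The pgf is f(s) = 1/19 + 1/19·s + 17/19·s². The extinction probability q is the smallest fixed point of f in [0, 1]. Setting s = f(s):
  17/19·s² + (1/19 − 1)·s + 1/19 = 0
  17/19·s² − (1/19 + 17/19)·s + 1/19 = 0
which factors as (s − 1)·(17/19·s − 1/19) = 0, giving roots s = 1 and s = (1/19)/(17/19) = 1/17.
Mean offspring μ = 1/19 + 2·17/19 = 35/19 > 1 (supercritical), so q < 1. The extinction probability is the smaller root: q = (1/19)/(17/19) = 1/17.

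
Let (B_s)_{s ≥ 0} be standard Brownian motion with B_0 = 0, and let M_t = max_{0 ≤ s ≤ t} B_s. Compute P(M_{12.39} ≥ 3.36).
P(M_{12.39} ≥ 3.36) = 2·P(B_{12.39} ≥ 3.36) = 2(1 − Φ(3.36/√12.39)) ≈ 0.3398

By the reflection principle for Brownian motion, P(M_t ≥ a) = 2 · P(B_t ≥ a) for a ≥ 0. Since B_t ~ N(0, t), P(B_t ≥ 3.36) = 1 − Φ(3.36/√t) = 1 − Φ(3.36/√12.39) = 1 − Φ(0.9546). So
  P(M_{12.39} ≥ 3.36) = 2(1 − Φ(0.9546)) ≈ 0.3398.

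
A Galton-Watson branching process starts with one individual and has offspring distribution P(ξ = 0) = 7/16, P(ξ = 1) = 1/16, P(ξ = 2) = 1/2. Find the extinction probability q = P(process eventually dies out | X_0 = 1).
q = 7/8

The pgf is f(s) = 7/16 + 1/16·s + 1/2·s². The extinction probability q is the smallest fixed point of f in [0, 1]. Setting s = f(s):
  1/2·s² + (1/16 − 1)·s + 7/16 = 0
  1/2·s² − (7/16 + 1/2)·s + 7/16 = 0
which factors as (s − 1)·(1/2·s − 7/16) = 0, giving roots s = 1 and s = (7/16)/(1/2) = 7/8.
Mean offspring μ = 1/16 + 2·1/2 = 17/16 > 1 (supercritical), so q < 1. The extinction probability is the smaller root: q = (7/16)/(1/2) = 7/8.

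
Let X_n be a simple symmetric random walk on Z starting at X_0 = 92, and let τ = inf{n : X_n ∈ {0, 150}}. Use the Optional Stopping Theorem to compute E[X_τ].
E[X_τ] = 92

X_n is a martingale and τ is a bounded-mean stopping time (indeed τ is finite a.s. with bounded expectation since the walk is in a bounded region). By the OST, E[X_τ] = E[X_0] = 92. Equivalently: E[X_τ] = 150 · P(hit 150 first) + 0 · P(hit 0 first) = 150 · (92/150) = 92.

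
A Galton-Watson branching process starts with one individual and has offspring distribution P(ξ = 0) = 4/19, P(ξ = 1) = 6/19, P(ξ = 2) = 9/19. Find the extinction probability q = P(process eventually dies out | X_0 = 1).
q = 4/9

The pgf is f(s) = 4/19 + 6/19·s + 9/19·s². The extinction probability q is the smallest fixed point of f in [0, 1]. Setting s = f(s):
  9/19·s² + (6/19 − 1)·s + 4/19 = 0
  9/19·s² − (4/19 + 9/19)·s + 4/19 = 0
which factors as (s − 1)·(9/19·s − 4/19) = 0, giving roots s = 1 and s = (4/19)/(9/19) = 4/9.
Mean offspring μ = 6/19 + 2·9/19 = 24/19 > 1 (supercritical), so q < 1. The extinction probability is the smaller root: q = (4/19)/(9/19) = 4/9.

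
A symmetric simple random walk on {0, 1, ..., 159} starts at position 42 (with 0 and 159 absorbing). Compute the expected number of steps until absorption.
E[τ | X_0 = 42] = 4914

Let v_k = E[τ | X_0 = k]. Boundary: v_0 = v_159 = 0. Recurrence: v_k = 1 + (v_{k-1} + v_{k+1})/2 for 1 ≤ k ≤ 158. The particular solution to v_k − (v_{k-1} + v_{k+1})/2 = 1 is v_k = −k^2. Adding homogeneous solution A + B k and matching boundaries gives v_k = k (159 − k). Substituting k = 42: v_42 = 42 · 117 = 4914.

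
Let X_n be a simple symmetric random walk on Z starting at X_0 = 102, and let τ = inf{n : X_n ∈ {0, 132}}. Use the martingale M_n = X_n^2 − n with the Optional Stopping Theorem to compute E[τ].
E[τ] = 3060

M_n = X_n^2 − n is a martingale (since E[X_{n+1}^2 | F_n] = X_n^2 + 1). By OST (τ has finite mean in a bounded region), E[M_τ] = E[M_0] = X_0^2 − 0 = 102^2 = 10404. Also E[M_τ] = E[X_τ^2] − E[τ]. The walk exits at 0 or 132, with P(hit 132 first) = 102/132, so E[X_τ^2] = 132^2 · 102/132 + 0 = 13464. Thus E[τ] = E[X_τ^2] − E[M_τ] = 13464 − 10404 = 3060 = 102(132 − 102) = 3060.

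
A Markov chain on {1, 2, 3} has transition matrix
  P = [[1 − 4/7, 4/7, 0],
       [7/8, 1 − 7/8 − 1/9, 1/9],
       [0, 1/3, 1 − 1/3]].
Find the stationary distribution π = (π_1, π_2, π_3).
π = (147/275, 96/275, 32/275)

This is a birth-death chain on three states, which satisfies detailed balance: π_1 · P_{12} = π_2 · P_{21} and π_2 · P_{23} = π_3 · P_{32}.
From π_1 · 4/7 = π_2 · 7/8: π_2/π_1 = (4/7)/(7/8) = 32/49.
From π_2 · 1/9 = π_3 · 1/3: π_3/π_2 = (1/9)/(1/3) = 1/3.
Take π_1 proportional to 1; then unnormalized π = (1, 32/49, 32/147). Normalize by dividing by the sum 275/147:
  π = (147/275, 96/275, 32/275).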